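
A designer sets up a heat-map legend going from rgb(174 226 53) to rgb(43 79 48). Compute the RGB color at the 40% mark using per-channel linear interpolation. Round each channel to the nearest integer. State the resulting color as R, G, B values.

40% corresponds to t = 0.4.
R = 174 + 0.4 × (43 − 174) = 174 + 0.4 × -131 = 121.6 → 122
G = 226 + 0.4 × (79 − 226) = 226 + 0.4 × -147 = 167.2 → 167
B = 53 + 0.4 × (48 − 53) = 53 + 0.4 × -5 = 51 → 51
So the blended color is (122, 167, 51), about #7aa733.

(122, 167, 51)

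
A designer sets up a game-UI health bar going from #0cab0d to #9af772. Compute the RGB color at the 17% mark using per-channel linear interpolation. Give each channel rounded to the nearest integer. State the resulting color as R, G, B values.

(36, 184, 30)

#0cab0d → (12, 171, 13); #9af772 → (154, 247, 114).
17% corresponds to t = 0.17.
R = 12 + 0.17 × (154 − 12) = 12 + 0.17 × 142 = 36.14 → 36
G = 171 + 0.17 × (247 − 171) = 171 + 0.17 × 76 = 183.92 → 184
B = 13 + 0.17 × (114 − 13) = 13 + 0.17 × 101 = 30.17 → 30
So the blended color is (36, 184, 30), about #24b81e.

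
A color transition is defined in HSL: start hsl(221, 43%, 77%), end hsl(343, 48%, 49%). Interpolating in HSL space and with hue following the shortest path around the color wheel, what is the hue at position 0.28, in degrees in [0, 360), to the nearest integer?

Hue arc: Δh = 343 − 221 = 122° (|Δh| ≤ 180, already the shorter path).
H = 221 + 0.28 × (122) = 255.16 → 255°

255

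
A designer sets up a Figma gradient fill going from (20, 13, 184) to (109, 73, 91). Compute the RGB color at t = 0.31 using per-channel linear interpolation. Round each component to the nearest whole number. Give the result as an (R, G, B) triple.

R = 20 + 0.31 × (109 − 20) = 20 + 0.31 × 89 = 47.59 → 48
G = 13 + 0.31 × (73 − 13) = 13 + 0.31 × 60 = 31.6 → 32
B = 184 + 0.31 × (91 − 184) = 184 + 0.31 × -93 = 155.17 → 155
So the blended color is (48, 32, 155), about #30209b.

(48, 32, 155)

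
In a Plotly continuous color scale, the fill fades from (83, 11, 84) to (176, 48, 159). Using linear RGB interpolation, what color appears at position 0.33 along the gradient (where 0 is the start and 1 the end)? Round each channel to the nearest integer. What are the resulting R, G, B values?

(114, 23, 109)

R = 83 + 0.33 × (176 − 83) = 83 + 0.33 × 93 = 113.69 → 114
G = 11 + 0.33 × (48 − 11) = 11 + 0.33 × 37 = 23.21 → 23
B = 84 + 0.33 × (159 − 84) = 84 + 0.33 × 75 = 108.75 → 109
So the blended color is (114, 23, 109), about #72176d.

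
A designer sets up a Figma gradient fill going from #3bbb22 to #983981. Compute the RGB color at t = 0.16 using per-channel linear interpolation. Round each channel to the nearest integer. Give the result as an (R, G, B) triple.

(74, 166, 49)

#3bbb22 → (59, 187, 34); #983981 → (152, 57, 129).
R = 59 + 0.16 × (152 − 59) = 59 + 0.16 × 93 = 73.88 → 74
G = 187 + 0.16 × (57 − 187) = 187 + 0.16 × -130 = 166.2 → 166
B = 34 + 0.16 × (129 − 34) = 34 + 0.16 × 95 = 49.2 → 49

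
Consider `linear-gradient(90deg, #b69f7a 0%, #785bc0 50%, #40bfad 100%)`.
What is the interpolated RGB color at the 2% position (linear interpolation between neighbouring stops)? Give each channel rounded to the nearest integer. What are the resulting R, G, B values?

(180, 156, 125)

2% lies between the 0% and 50% stops, so the local fraction is t = (2 − 0)/(50 − 0) = 2/50 ≈ 0.04.
#b69f7a → (182, 159, 122); #785bc0 → (120, 91, 192).
R = 182 + 0.04 × (120 − 182) = 179.52 → 180
G = 159 + 0.04 × (91 − 159) = 156.28 → 156
B = 122 + 0.04 × (192 − 122) = 124.8 → 125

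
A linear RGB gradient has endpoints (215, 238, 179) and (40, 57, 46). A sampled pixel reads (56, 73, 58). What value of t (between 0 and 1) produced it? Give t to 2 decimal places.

Invert the lerp on the G channel (largest span, 181): t = (73 − 238) / (57 − 238) = -165/-181 = 0.9116.
Check on R: (56 − 215)/(40 − 215) = 0.9086 ✓

0.91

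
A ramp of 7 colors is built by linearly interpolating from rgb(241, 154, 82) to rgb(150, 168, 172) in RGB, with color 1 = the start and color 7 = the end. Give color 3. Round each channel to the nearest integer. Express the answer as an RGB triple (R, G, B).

(211, 159, 112)

With 7 swatches and endpoints inclusive, swatch 3 sits at t = (3 − 1)/(7 − 1) = 2/6 ≈ 0.3333.
R = 241 + 0.3333 × (150 − 241) = 210.67 → 211
G = 154 + 0.3333 × (168 − 154) = 158.666 → 159
B = 82 + 0.3333 × (172 − 82) = 111.997 → 112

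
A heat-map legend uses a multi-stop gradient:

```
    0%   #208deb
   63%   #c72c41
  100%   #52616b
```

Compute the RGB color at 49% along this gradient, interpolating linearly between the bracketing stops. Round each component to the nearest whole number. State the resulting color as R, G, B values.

(162, 66, 103)

49% lies between the 0% and 63% stops, so the local fraction is t = (49 − 0)/(63 − 0) = 49/63 ≈ 0.7778.
#208deb → (32, 141, 235); #c72c41 → (199, 44, 65).
R = 32 + 0.7778 × (199 − 32) = 161.893 → 162
G = 141 + 0.7778 × (44 − 141) = 65.553 → 66
B = 235 + 0.7778 × (65 − 235) = 102.774 → 103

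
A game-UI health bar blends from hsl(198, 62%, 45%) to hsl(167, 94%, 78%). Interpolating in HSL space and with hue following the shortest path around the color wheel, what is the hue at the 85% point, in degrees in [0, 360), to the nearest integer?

Hue arc: Δh = 167 − 198 = -31° (|Δh| ≤ 180, already the shorter path).
H = 198 + 0.85 × (-31) = 171.65 → 172°

172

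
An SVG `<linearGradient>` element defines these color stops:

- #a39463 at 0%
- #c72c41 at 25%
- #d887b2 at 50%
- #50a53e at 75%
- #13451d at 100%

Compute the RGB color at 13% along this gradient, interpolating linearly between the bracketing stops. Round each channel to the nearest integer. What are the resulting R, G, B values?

13% lies between the 0% and 25% stops, so the local fraction is t = (13 − 0)/(25 − 0) = 13/25 ≈ 0.52.
#a39463 → (163, 148, 99); #c72c41 → (199, 44, 65).
R = 163 + 0.52 × (199 − 163) = 181.72 → 182
G = 148 + 0.52 × (44 − 148) = 93.92 → 94
B = 99 + 0.52 × (65 − 99) = 81.32 → 81

(182, 94, 81)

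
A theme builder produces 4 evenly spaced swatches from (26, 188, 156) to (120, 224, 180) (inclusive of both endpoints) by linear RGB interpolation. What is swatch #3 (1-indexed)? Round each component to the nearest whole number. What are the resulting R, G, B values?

(89, 212, 172)

With 4 swatches and endpoints inclusive, swatch 3 sits at t = (3 − 1)/(4 − 1) = 2/3 ≈ 0.6667.
R = 26 + 0.6667 × (120 − 26) = 88.67 → 89
G = 188 + 0.6667 × (224 − 188) = 212.001 → 212
B = 156 + 0.6667 × (180 − 156) = 172.001 → 172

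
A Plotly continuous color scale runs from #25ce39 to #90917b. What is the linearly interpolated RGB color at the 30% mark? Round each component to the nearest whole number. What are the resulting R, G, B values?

#25ce39 → (37, 206, 57); #90917b → (144, 145, 123).
30% corresponds to t = 0.3.
R = 37 + 0.3 × (144 − 37) = 37 + 0.3 × 107 = 69.1 → 69
G = 206 + 0.3 × (145 − 206) = 206 + 0.3 × -61 = 187.7 → 188
B = 57 + 0.3 × (123 − 57) = 57 + 0.3 × 66 = 76.8 → 77

(69, 188, 77)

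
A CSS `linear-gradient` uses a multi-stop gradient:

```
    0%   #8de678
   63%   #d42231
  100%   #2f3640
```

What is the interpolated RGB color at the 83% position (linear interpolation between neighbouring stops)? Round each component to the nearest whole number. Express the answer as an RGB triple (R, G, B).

83% lies between the 63% and 100% stops, so the local fraction is t = (83 − 63)/(100 − 63) = 20/37 ≈ 0.5405.
#d42231 → (212, 34, 49); #2f3640 → (47, 54, 64).
R = 212 + 0.5405 × (47 − 212) = 122.818 → 123
G = 34 + 0.5405 × (54 − 34) = 44.81 → 45
B = 49 + 0.5405 × (64 − 49) = 57.108 → 57

(123, 45, 57)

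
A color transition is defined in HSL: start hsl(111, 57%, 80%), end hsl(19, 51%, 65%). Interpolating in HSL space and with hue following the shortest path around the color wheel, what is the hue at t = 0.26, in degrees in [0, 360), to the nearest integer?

Hue arc: Δh = 19 − 111 = -92° (|Δh| ≤ 180, already the shorter path).
H = 111 + 0.26 × (-92) = 87.08 → 87°

87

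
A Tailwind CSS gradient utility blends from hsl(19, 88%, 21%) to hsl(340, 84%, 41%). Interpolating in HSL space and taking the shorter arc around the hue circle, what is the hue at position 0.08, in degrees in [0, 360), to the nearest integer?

16

Hue: 340 − 19 = 321°, but |321| > 180 so the shorter arc goes the other way: Δh = 321 − 360 = -39°.
H = 19 + 0.08 × (-39) = 15.88 → 16°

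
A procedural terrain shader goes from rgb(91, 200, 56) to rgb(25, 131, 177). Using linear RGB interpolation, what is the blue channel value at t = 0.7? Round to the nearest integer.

141

B = 56 + 0.7 × (177 − 56) = 140.7 → 141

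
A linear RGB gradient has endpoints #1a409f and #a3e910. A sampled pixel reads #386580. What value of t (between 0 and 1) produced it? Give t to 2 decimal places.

0.22

Invert the lerp on the G channel (largest span, 169): t = (101 − 64) / (233 − 64) = 37/169 = 0.21893.
Check on R: (56 − 26)/(163 − 26) = 0.219 ✓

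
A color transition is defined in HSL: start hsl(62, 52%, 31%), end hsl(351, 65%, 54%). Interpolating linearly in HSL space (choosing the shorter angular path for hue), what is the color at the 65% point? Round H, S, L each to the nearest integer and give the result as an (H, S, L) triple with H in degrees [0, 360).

(16, 60, 46)

Hue: 351 − 62 = 289°, but |289| > 180 so the shorter arc goes the other way: Δh = 289 − 360 = -71°.
H = 62 + 0.65 × (-71) = 15.85 → 16°
S = 52 + 0.65 × (65 − 52) = 60.45 → 60%
L = 31 + 0.65 × (54 − 31) = 45.95 → 46%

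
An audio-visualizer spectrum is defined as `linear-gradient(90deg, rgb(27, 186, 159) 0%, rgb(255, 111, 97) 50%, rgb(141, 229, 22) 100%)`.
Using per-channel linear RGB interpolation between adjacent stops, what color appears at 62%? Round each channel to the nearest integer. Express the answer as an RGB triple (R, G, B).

62% lies between the 50% and 100% stops, so the local fraction is t = (62 − 50)/(100 − 50) = 12/50 ≈ 0.24.
R = 255 + 0.24 × (141 − 255) = 227.64 → 228
G = 111 + 0.24 × (229 − 111) = 139.32 → 139
B = 97 + 0.24 × (22 − 97) = 79 → 79

(228, 139, 79)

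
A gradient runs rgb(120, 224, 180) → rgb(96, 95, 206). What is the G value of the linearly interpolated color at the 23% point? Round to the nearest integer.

G = 224 + 0.23 × (95 − 224) = 194.33 → 194

194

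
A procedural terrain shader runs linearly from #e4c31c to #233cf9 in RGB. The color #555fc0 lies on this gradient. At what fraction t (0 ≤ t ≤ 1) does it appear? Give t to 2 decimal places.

Invert the lerp on the B channel (largest span, 221): t = (192 − 28) / (249 − 28) = 164/221 = 0.74208.
Check on R: (85 − 228)/(35 − 228) = 0.7409 ✓

0.74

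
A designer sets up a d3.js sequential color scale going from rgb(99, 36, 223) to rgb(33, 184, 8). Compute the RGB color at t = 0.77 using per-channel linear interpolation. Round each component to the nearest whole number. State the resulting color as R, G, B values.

(48, 150, 57)

R = 99 + 0.77 × (33 − 99) = 99 + 0.77 × -66 = 48.18 → 48
G = 36 + 0.77 × (184 − 36) = 36 + 0.77 × 148 = 149.96 → 150
B = 223 + 0.77 × (8 − 223) = 223 + 0.77 × -215 = 57.45 → 57
So the blended color is (48, 150, 57), about #309639.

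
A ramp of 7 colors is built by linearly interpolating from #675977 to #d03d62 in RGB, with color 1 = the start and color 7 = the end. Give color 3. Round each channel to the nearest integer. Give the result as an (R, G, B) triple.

With 7 swatches and endpoints inclusive, swatch 3 sits at t = (3 − 1)/(7 − 1) = 2/6 ≈ 0.3333.
#675977 → (103, 89, 119); #d03d62 → (208, 61, 98).
R = 103 + 0.3333 × (208 − 103) = 137.996 → 138
G = 89 + 0.3333 × (61 − 89) = 79.668 → 80
B = 119 + 0.3333 × (98 − 119) = 112.001 → 112

(138, 80, 112)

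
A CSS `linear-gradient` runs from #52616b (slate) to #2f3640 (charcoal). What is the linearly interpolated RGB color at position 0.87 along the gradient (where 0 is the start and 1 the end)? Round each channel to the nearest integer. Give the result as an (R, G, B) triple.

(52, 60, 70)

#52616b → (82, 97, 107); #2f3640 → (47, 54, 64).
R = 82 + 0.87 × (47 − 82) = 82 + 0.87 × -35 = 51.55 → 52
G = 97 + 0.87 × (54 − 97) = 97 + 0.87 × -43 = 59.59 → 60
B = 107 + 0.87 × (64 − 107) = 107 + 0.87 × -43 = 69.59 → 70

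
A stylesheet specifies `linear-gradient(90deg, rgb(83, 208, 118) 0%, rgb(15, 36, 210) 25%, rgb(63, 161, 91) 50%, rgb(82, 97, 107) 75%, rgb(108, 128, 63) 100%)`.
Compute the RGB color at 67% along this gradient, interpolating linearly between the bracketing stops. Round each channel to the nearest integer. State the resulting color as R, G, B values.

67% lies between the 50% and 75% stops, so the local fraction is t = (67 − 50)/(75 − 50) = 17/25 ≈ 0.68.
R = 63 + 0.68 × (82 − 63) = 75.92 → 76
G = 161 + 0.68 × (97 − 161) = 117.48 → 117
B = 91 + 0.68 × (107 − 91) = 101.88 → 102

(76, 117, 102)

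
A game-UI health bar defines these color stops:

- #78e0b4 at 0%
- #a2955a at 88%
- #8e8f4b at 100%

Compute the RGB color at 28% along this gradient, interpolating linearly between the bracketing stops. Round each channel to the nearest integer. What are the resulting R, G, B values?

28% lies between the 0% and 88% stops, so the local fraction is t = (28 − 0)/(88 − 0) = 28/88 ≈ 0.3182.
#78e0b4 → (120, 224, 180); #a2955a → (162, 149, 90).
R = 120 + 0.3182 × (162 − 120) = 133.364 → 133
G = 224 + 0.3182 × (149 − 224) = 200.135 → 200
B = 180 + 0.3182 × (90 − 180) = 151.362 → 151

(133, 200, 151)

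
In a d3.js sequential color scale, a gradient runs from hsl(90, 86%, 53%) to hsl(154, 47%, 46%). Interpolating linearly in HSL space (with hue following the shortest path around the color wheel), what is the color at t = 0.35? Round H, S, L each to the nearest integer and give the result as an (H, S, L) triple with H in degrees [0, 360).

(112, 72, 51)

Hue arc: Δh = 154 − 90 = 64° (|Δh| ≤ 180, already the shorter path).
H = 90 + 0.35 × (64) = 112.4 → 112°
S = 86 + 0.35 × (47 − 86) = 72.35 → 72%
L = 53 + 0.35 × (46 − 53) = 50.55 → 51%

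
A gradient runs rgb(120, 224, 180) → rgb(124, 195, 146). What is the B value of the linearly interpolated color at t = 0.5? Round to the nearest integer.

B = 180 + 0.5 × (146 − 180) = 163 → 163

163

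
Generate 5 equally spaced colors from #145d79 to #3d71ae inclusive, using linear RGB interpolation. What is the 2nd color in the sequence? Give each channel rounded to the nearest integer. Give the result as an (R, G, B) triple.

(30, 98, 134)

With 5 swatches and endpoints inclusive, swatch 2 sits at t = (2 − 1)/(5 − 1) = 1/4 ≈ 0.25.
#145d79 → (20, 93, 121); #3d71ae → (61, 113, 174).
R = 20 + 0.25 × (61 − 20) = 30.25 → 30
G = 93 + 0.25 × (113 − 93) = 98 → 98
B = 121 + 0.25 × (174 − 121) = 134.25 → 134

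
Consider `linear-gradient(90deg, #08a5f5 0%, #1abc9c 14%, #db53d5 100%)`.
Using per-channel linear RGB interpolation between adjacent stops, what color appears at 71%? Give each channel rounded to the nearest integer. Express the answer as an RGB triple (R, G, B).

71% lies between the 14% and 100% stops, so the local fraction is t = (71 − 14)/(100 − 14) = 57/86 ≈ 0.6628.
#1abc9c → (26, 188, 156); #db53d5 → (219, 83, 213).
R = 26 + 0.6628 × (219 − 26) = 153.92 → 154
G = 188 + 0.6628 × (83 − 188) = 118.406 → 118
B = 156 + 0.6628 × (213 − 156) = 193.78 → 194

(154, 118, 194)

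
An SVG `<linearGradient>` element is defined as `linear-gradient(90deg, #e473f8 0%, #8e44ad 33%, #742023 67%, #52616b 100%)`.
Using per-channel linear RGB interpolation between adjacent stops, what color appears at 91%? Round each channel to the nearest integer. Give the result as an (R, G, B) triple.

(91, 79, 87)

91% lies between the 67% and 100% stops, so the local fraction is t = (91 − 67)/(100 − 67) = 24/33 ≈ 0.7273.
#742023 → (116, 32, 35); #52616b → (82, 97, 107).
R = 116 + 0.7273 × (82 − 116) = 91.272 → 91
G = 32 + 0.7273 × (97 − 32) = 79.274 → 79
B = 35 + 0.7273 × (107 − 35) = 87.366 → 87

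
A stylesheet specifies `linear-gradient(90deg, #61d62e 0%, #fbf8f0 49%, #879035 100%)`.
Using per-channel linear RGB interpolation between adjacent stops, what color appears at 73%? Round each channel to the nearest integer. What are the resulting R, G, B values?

73% lies between the 49% and 100% stops, so the local fraction is t = (73 − 49)/(100 − 49) = 24/51 ≈ 0.4706.
#fbf8f0 → (251, 248, 240); #879035 → (135, 144, 53).
R = 251 + 0.4706 × (135 − 251) = 196.41 → 196
G = 248 + 0.4706 × (144 − 248) = 199.058 → 199
B = 240 + 0.4706 × (53 − 240) = 151.998 → 152

(196, 199, 152)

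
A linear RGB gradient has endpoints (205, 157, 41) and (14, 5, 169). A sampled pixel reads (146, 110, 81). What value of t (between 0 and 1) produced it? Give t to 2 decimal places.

0.31

Invert the lerp on the R channel (largest span, 191): t = (146 − 205) / (14 − 205) = -59/-191 = 0.3089.
Check on G: (110 − 157)/(5 − 157) = 0.3092 ✓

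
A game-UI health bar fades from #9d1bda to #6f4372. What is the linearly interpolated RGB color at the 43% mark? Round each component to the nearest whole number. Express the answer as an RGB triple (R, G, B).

#9d1bda → (157, 27, 218); #6f4372 → (111, 67, 114).
43% corresponds to t = 0.43.
R = 157 + 0.43 × (111 − 157) = 157 + 0.43 × -46 = 137.22 → 137
G = 27 + 0.43 × (67 − 27) = 27 + 0.43 × 40 = 44.2 → 44
B = 218 + 0.43 × (114 − 218) = 218 + 0.43 × -104 = 173.28 → 173

(137, 44, 173)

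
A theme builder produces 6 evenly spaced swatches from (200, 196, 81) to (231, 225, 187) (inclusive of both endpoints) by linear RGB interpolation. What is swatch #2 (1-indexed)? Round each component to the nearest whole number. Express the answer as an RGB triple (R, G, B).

(206, 202, 102)

With 6 swatches and endpoints inclusive, swatch 2 sits at t = (2 − 1)/(6 − 1) = 1/5 ≈ 0.2.
R = 200 + 0.2 × (231 − 200) = 206.2 → 206
G = 196 + 0.2 × (225 − 196) = 201.8 → 202
B = 81 + 0.2 × (187 − 81) = 102.2 → 102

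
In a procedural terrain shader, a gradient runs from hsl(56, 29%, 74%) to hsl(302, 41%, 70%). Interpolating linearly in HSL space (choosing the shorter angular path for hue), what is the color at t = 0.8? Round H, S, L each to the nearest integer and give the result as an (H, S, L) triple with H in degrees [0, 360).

Hue: 302 − 56 = 246°, but |246| > 180 so the shorter arc goes the other way: Δh = 246 − 360 = -114°.
H = 56 + 0.8 × (-114) = -35.2 → -35 → -35 mod 360 = 325°
S = 29 + 0.8 × (41 − 29) = 38.6 → 39%
L = 74 + 0.8 × (70 − 74) = 70.8 → 71%

(325, 39, 71)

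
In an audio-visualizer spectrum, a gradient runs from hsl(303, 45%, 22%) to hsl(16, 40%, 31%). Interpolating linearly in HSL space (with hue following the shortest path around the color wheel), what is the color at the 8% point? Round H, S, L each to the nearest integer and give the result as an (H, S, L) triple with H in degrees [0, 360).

Hue: 16 − 303 = -287°, but |-287| > 180 so the shorter arc goes the other way: Δh = -287 + 360 = 73°.
H = 303 + 0.08 × (73) = 308.84 → 309°
S = 45 + 0.08 × (40 − 45) = 44.6 → 45%
L = 22 + 0.08 × (31 − 22) = 22.72 → 23%

(309, 45, 23)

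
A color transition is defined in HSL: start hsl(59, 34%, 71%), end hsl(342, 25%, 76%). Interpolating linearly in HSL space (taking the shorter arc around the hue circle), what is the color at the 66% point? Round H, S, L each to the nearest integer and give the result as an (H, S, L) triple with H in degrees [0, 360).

Hue: 342 − 59 = 283°, but |283| > 180 so the shorter arc goes the other way: Δh = 283 − 360 = -77°.
H = 59 + 0.66 × (-77) = 8.18 → 8°
S = 34 + 0.66 × (25 − 34) = 28.06 → 28%
L = 71 + 0.66 × (76 − 71) = 74.3 → 74%

(8, 28, 74)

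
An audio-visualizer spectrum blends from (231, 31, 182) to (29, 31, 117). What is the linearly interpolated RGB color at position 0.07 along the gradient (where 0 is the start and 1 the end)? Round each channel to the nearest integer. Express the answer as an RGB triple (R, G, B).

R = 231 + 0.07 × (29 − 231) = 231 + 0.07 × -202 = 216.86 → 217
G = 31 + 0.07 × (31 − 31) = 31 + 0.07 × 0 = 31 → 31
B = 182 + 0.07 × (117 − 182) = 182 + 0.07 × -65 = 177.45 → 177

(217, 31, 177)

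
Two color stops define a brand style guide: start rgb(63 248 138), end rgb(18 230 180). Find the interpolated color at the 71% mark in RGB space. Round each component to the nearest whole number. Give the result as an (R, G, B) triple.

71% corresponds to t = 0.71.
R = 63 + 0.71 × (18 − 63) = 63 + 0.71 × -45 = 31.05 → 31
G = 248 + 0.71 × (230 − 248) = 248 + 0.71 × -18 = 235.22 → 235
B = 138 + 0.71 × (180 − 138) = 138 + 0.71 × 42 = 167.82 → 168

(31, 235, 168)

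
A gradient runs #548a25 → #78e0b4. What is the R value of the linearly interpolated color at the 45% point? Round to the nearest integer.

100

R₁ = 84 (from #548a25), R₂ = 120 (from #78e0b4).
R = 84 + 0.45 × (120 − 84) = 100.2 → 100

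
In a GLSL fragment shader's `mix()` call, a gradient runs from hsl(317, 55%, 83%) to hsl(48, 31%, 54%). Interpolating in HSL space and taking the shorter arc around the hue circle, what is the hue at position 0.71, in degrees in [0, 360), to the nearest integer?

22

Hue: 48 − 317 = -269°, but |-269| > 180 so the shorter arc goes the other way: Δh = -269 + 360 = 91°.
H = 317 + 0.71 × (91) = 381.61 → 382 → 382 mod 360 = 22°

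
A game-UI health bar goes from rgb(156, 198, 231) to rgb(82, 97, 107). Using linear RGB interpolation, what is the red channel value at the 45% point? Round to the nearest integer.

123

R = 156 + 0.45 × (82 − 156) = 122.7 → 123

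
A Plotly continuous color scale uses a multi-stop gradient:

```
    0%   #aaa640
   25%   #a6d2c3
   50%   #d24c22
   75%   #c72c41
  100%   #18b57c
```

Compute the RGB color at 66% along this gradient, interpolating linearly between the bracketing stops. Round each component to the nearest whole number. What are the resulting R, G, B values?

(203, 56, 54)

66% lies between the 50% and 75% stops, so the local fraction is t = (66 − 50)/(75 − 50) = 16/25 ≈ 0.64.
#d24c22 → (210, 76, 34); #c72c41 → (199, 44, 65).
R = 210 + 0.64 × (199 − 210) = 202.96 → 203
G = 76 + 0.64 × (44 − 76) = 55.52 → 56
B = 34 + 0.64 × (65 − 34) = 53.84 → 54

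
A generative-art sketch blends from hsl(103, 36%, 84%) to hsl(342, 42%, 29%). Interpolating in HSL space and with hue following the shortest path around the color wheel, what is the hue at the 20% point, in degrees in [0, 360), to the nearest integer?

79

Hue: 342 − 103 = 239°, but |239| > 180 so the shorter arc goes the other way: Δh = 239 − 360 = -121°.
H = 103 + 0.2 × (-121) = 78.8 → 79°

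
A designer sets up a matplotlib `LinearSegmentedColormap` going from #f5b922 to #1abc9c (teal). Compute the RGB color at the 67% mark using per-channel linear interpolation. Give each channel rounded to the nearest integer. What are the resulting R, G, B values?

(98, 187, 116)

#f5b922 → (245, 185, 34); #1abc9c → (26, 188, 156).
67% corresponds to t = 0.67.
R = 245 + 0.67 × (26 − 245) = 245 + 0.67 × -219 = 98.27 → 98
G = 185 + 0.67 × (188 − 185) = 185 + 0.67 × 3 = 187.01 → 187
B = 34 + 0.67 × (156 − 34) = 34 + 0.67 × 122 = 115.74 → 116
So the blended color is (98, 187, 116), about #62bb74.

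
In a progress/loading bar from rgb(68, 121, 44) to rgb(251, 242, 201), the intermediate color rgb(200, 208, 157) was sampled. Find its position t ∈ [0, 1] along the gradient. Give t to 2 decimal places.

Invert the lerp on the R channel (largest span, 183): t = (200 − 68) / (251 − 68) = 132/183 = 0.72131.
Check on G: (208 − 121)/(242 − 121) = 0.719 ✓

0.72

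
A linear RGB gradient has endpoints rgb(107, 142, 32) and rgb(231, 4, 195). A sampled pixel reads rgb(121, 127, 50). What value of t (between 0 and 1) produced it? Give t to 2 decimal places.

0.11

Invert the lerp on the B channel (largest span, 163): t = (50 − 32) / (195 − 32) = 18/163 = 0.11043.
Check on R: (121 − 107)/(231 − 107) = 0.1129 ✓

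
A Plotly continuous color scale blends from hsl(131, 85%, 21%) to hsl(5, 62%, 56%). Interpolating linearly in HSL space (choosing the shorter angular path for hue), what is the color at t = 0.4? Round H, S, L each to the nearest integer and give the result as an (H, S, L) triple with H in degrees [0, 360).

Hue arc: Δh = 5 − 131 = -126° (|Δh| ≤ 180, already the shorter path).
H = 131 + 0.4 × (-126) = 80.6 → 81°
S = 85 + 0.4 × (62 − 85) = 75.8 → 76%
L = 21 + 0.4 × (56 − 21) = 35 → 35%

(81, 76, 35)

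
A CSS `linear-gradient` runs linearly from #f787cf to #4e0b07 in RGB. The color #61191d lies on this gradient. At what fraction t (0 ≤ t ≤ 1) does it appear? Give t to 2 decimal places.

0.89

Invert the lerp on the B channel (largest span, 200): t = (29 − 207) / (7 − 207) = -178/-200 = 0.89.
Check on R: (97 − 247)/(78 − 247) = 0.8876 ✓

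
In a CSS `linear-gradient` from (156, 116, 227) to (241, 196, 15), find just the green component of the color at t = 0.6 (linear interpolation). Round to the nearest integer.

G = 116 + 0.6 × (196 − 116) = 164 → 164

164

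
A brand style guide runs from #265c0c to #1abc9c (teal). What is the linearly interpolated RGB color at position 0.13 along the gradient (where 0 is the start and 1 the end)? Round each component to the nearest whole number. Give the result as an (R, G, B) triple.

#265c0c → (38, 92, 12); #1abc9c → (26, 188, 156).
R = 38 + 0.13 × (26 − 38) = 38 + 0.13 × -12 = 36.44 → 36
G = 92 + 0.13 × (188 − 92) = 92 + 0.13 × 96 = 104.48 → 104
B = 12 + 0.13 × (156 − 12) = 12 + 0.13 × 144 = 30.72 → 31

(36, 104, 31)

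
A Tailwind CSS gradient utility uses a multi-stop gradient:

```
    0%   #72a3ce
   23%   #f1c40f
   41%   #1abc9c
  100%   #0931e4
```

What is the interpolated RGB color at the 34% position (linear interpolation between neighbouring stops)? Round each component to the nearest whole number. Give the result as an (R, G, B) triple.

34% lies between the 23% and 41% stops, so the local fraction is t = (34 − 23)/(41 − 23) = 11/18 ≈ 0.6111.
#f1c40f → (241, 196, 15); #1abc9c → (26, 188, 156).
R = 241 + 0.6111 × (26 − 241) = 109.614 → 110
G = 196 + 0.6111 × (188 − 196) = 191.111 → 191
B = 15 + 0.6111 × (156 − 15) = 101.165 → 101

(110, 191, 101)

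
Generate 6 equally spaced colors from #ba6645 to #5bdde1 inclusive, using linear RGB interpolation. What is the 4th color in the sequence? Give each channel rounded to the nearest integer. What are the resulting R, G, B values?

With 6 swatches and endpoints inclusive, swatch 4 sits at t = (4 − 1)/(6 − 1) = 3/5 ≈ 0.6.
#ba6645 → (186, 102, 69); #5bdde1 → (91, 221, 225).
R = 186 + 0.6 × (91 − 186) = 129 → 129
G = 102 + 0.6 × (221 − 102) = 173.4 → 173
B = 69 + 0.6 × (225 − 69) = 162.6 → 163

(129, 173, 163)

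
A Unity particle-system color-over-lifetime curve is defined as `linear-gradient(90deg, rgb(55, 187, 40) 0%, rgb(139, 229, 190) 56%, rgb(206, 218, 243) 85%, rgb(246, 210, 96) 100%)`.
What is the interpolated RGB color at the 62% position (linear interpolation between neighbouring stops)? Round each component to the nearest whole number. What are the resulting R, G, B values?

62% lies between the 56% and 85% stops, so the local fraction is t = (62 − 56)/(85 − 56) = 6/29 ≈ 0.2069.
R = 139 + 0.2069 × (206 − 139) = 152.862 → 153
G = 229 + 0.2069 × (218 − 229) = 226.724 → 227
B = 190 + 0.2069 × (243 − 190) = 200.966 → 201

(153, 227, 201)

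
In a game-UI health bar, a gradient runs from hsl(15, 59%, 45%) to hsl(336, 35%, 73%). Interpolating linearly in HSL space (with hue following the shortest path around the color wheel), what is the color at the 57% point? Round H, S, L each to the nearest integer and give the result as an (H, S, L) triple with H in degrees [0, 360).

Hue: 336 − 15 = 321°, but |321| > 180 so the shorter arc goes the other way: Δh = 321 − 360 = -39°.
H = 15 + 0.57 × (-39) = -7.23 → -7 → -7 mod 360 = 353°
S = 59 + 0.57 × (35 − 59) = 45.32 → 45%
L = 45 + 0.57 × (73 − 45) = 60.96 → 61%

(353, 45, 61)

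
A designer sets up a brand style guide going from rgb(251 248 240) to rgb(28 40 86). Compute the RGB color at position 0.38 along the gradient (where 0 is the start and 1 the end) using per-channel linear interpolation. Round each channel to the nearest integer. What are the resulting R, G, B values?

(166, 169, 181)

R = 251 + 0.38 × (28 − 251) = 251 + 0.38 × -223 = 166.26 → 166
G = 248 + 0.38 × (40 − 248) = 248 + 0.38 × -208 = 168.96 → 169
B = 240 + 0.38 × (86 − 240) = 240 + 0.38 × -154 = 181.48 → 181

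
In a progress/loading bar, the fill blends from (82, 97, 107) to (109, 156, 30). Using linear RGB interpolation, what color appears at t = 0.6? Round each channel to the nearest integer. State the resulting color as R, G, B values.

R = 82 + 0.6 × (109 − 82) = 82 + 0.6 × 27 = 98.2 → 98
G = 97 + 0.6 × (156 − 97) = 97 + 0.6 × 59 = 132.4 → 132
B = 107 + 0.6 × (30 − 107) = 107 + 0.6 × -77 = 60.8 → 61

(98, 132, 61)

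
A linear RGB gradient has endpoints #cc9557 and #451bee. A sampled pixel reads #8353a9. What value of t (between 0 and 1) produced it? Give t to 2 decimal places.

Invert the lerp on the B channel (largest span, 151): t = (169 − 87) / (238 − 87) = 82/151 = 0.54305.
Check on R: (131 − 204)/(69 − 204) = 0.5407 ✓

0.54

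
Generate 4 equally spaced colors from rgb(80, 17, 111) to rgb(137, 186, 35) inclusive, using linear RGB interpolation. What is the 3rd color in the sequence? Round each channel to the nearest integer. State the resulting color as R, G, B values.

With 4 swatches and endpoints inclusive, swatch 3 sits at t = (3 − 1)/(4 − 1) = 2/3 ≈ 0.6667.
R = 80 + 0.6667 × (137 − 80) = 118.002 → 118
G = 17 + 0.6667 × (186 − 17) = 129.672 → 130
B = 111 + 0.6667 × (35 − 111) = 60.331 → 60

(118, 130, 60)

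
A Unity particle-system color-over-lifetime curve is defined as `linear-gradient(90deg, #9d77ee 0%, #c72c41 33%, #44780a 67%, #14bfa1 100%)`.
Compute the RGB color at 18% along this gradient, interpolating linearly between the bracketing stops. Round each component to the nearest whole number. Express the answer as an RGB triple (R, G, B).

18% lies between the 0% and 33% stops, so the local fraction is t = (18 − 0)/(33 − 0) = 18/33 ≈ 0.5455.
#9d77ee → (157, 119, 238); #c72c41 → (199, 44, 65).
R = 157 + 0.5455 × (199 − 157) = 179.911 → 180
G = 119 + 0.5455 × (44 − 119) = 78.088 → 78
B = 238 + 0.5455 × (65 − 238) = 143.629 → 144

(180, 78, 144)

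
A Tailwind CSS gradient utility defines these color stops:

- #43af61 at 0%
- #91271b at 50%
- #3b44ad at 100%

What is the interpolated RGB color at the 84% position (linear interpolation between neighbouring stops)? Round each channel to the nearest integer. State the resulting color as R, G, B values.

84% lies between the 50% and 100% stops, so the local fraction is t = (84 − 50)/(100 − 50) = 34/50 ≈ 0.68.
#91271b → (145, 39, 27); #3b44ad → (59, 68, 173).
R = 145 + 0.68 × (59 − 145) = 86.52 → 87
G = 39 + 0.68 × (68 − 39) = 58.72 → 59
B = 27 + 0.68 × (173 − 27) = 126.28 → 126

(87, 59, 126)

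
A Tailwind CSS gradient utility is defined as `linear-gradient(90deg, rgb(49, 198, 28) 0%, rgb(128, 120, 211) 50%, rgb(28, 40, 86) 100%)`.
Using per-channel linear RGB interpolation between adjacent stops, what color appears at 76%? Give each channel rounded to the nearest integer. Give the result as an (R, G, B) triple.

76% lies between the 50% and 100% stops, so the local fraction is t = (76 − 50)/(100 − 50) = 26/50 ≈ 0.52.
R = 128 + 0.52 × (28 − 128) = 76 → 76
G = 120 + 0.52 × (40 − 120) = 78.4 → 78
B = 211 + 0.52 × (86 − 211) = 146 → 146

(76, 78, 146)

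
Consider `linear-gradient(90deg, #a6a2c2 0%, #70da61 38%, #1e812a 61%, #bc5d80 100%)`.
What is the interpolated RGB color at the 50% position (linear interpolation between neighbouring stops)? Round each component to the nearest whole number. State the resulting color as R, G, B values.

(69, 172, 68)

50% lies between the 38% and 61% stops, so the local fraction is t = (50 − 38)/(61 − 38) = 12/23 ≈ 0.5217.
#70da61 → (112, 218, 97); #1e812a → (30, 129, 42).
R = 112 + 0.5217 × (30 − 112) = 69.221 → 69
G = 218 + 0.5217 × (129 − 218) = 171.569 → 172
B = 97 + 0.5217 × (42 − 97) = 68.306 → 68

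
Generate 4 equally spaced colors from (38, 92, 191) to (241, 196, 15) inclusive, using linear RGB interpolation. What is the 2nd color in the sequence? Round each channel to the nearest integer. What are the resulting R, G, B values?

(106, 127, 132)

With 4 swatches and endpoints inclusive, swatch 2 sits at t = (2 − 1)/(4 − 1) = 1/3 ≈ 0.3333.
R = 38 + 0.3333 × (241 − 38) = 105.66 → 106
G = 92 + 0.3333 × (196 − 92) = 126.663 → 127
B = 191 + 0.3333 × (15 − 191) = 132.339 → 132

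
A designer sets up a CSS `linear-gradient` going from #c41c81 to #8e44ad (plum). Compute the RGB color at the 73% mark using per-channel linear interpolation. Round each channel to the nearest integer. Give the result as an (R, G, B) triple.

#c41c81 → (196, 28, 129); #8e44ad → (142, 68, 173).
73% corresponds to t = 0.73.
R = 196 + 0.73 × (142 − 196) = 196 + 0.73 × -54 = 156.58 → 157
G = 28 + 0.73 × (68 − 28) = 28 + 0.73 × 40 = 57.2 → 57
B = 129 + 0.73 × (173 − 129) = 129 + 0.73 × 44 = 161.12 → 161

(157, 57, 161)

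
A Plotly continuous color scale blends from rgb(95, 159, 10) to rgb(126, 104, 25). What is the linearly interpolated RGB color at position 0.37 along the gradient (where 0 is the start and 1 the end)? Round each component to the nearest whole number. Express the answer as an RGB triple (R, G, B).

R = 95 + 0.37 × (126 − 95) = 95 + 0.37 × 31 = 106.47 → 106
G = 159 + 0.37 × (104 − 159) = 159 + 0.37 × -55 = 138.65 → 139
B = 10 + 0.37 × (25 − 10) = 10 + 0.37 × 15 = 15.55 → 16
So the blended color is (106, 139, 16), about #6a8b10.

(106, 139, 16)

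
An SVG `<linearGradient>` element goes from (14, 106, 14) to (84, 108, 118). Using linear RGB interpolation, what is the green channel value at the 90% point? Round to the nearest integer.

108

G = 106 + 0.9 × (108 − 106) = 107.8 → 108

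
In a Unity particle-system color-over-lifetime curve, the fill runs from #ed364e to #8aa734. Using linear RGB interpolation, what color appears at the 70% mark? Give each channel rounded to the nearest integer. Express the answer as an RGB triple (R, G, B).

(168, 133, 60)

#ed364e → (237, 54, 78); #8aa734 → (138, 167, 52).
70% corresponds to t = 0.7.
R = 237 + 0.7 × (138 − 237) = 237 + 0.7 × -99 = 167.7 → 168
G = 54 + 0.7 × (167 − 54) = 54 + 0.7 × 113 = 133.1 → 133
B = 78 + 0.7 × (52 − 78) = 78 + 0.7 × -26 = 59.8 → 60
So the blended color is (168, 133, 60), about #a8853c.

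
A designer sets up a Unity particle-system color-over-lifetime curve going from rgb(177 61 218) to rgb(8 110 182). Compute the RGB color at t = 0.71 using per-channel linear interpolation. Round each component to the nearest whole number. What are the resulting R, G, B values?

R = 177 + 0.71 × (8 − 177) = 177 + 0.71 × -169 = 57.01 → 57
G = 61 + 0.71 × (110 − 61) = 61 + 0.71 × 49 = 95.79 → 96
B = 218 + 0.71 × (182 − 218) = 218 + 0.71 × -36 = 192.44 → 192

(57, 96, 192)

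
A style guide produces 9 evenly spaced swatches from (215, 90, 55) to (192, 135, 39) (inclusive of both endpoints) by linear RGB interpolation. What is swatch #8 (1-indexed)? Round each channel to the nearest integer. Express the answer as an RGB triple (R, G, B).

With 9 swatches and endpoints inclusive, swatch 8 sits at t = (8 − 1)/(9 − 1) = 7/8 ≈ 0.875.
R = 215 + 0.875 × (192 − 215) = 194.875 → 195
G = 90 + 0.875 × (135 − 90) = 129.375 → 129
B = 55 + 0.875 × (39 − 55) = 41 → 41

(195, 129, 41)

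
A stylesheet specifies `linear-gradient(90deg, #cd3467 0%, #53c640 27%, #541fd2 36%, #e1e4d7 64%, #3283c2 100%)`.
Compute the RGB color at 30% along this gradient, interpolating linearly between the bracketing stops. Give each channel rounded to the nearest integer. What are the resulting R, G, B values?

30% lies between the 27% and 36% stops, so the local fraction is t = (30 − 27)/(36 − 27) = 3/9 ≈ 0.3333.
#53c640 → (83, 198, 64); #541fd2 → (84, 31, 210).
R = 83 + 0.3333 × (84 − 83) = 83.333 → 83
G = 198 + 0.3333 × (31 − 198) = 142.339 → 142
B = 64 + 0.3333 × (210 − 64) = 112.662 → 113

(83, 142, 113)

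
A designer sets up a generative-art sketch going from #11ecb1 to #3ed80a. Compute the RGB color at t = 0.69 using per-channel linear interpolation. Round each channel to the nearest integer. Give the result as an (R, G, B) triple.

#11ecb1 → (17, 236, 177); #3ed80a → (62, 216, 10).
R = 17 + 0.69 × (62 − 17) = 17 + 0.69 × 45 = 48.05 → 48
G = 236 + 0.69 × (216 − 236) = 236 + 0.69 × -20 = 222.2 → 222
B = 177 + 0.69 × (10 − 177) = 177 + 0.69 × -167 = 61.77 → 62

(48, 222, 62)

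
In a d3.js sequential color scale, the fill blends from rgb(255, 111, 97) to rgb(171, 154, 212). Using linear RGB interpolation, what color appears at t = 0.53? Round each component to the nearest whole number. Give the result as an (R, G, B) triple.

R = 255 + 0.53 × (171 − 255) = 255 + 0.53 × -84 = 210.48 → 210
G = 111 + 0.53 × (154 − 111) = 111 + 0.53 × 43 = 133.79 → 134
B = 97 + 0.53 × (212 − 97) = 97 + 0.53 × 115 = 157.95 → 158
So the blended color is (210, 134, 158), about #d2869e.

(210, 134, 158)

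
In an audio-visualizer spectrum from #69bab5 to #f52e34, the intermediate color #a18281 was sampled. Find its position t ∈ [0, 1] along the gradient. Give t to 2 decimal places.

Invert the lerp on the R channel (largest span, 140): t = (161 − 105) / (245 − 105) = 56/140 = 0.4.
Check on G: (130 − 186)/(46 − 186) = 0.4 ✓

0.40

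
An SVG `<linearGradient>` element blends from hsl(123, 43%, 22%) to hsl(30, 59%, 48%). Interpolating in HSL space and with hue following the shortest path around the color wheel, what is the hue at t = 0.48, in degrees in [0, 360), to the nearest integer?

Hue arc: Δh = 30 − 123 = -93° (|Δh| ≤ 180, already the shorter path).
H = 123 + 0.48 × (-93) = 78.36 → 78°

78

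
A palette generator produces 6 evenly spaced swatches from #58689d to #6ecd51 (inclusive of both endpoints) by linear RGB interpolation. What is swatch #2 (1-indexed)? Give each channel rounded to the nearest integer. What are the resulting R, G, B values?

With 6 swatches and endpoints inclusive, swatch 2 sits at t = (2 − 1)/(6 − 1) = 1/5 ≈ 0.2.
#58689d → (88, 104, 157); #6ecd51 → (110, 205, 81).
R = 88 + 0.2 × (110 − 88) = 92.4 → 92
G = 104 + 0.2 × (205 − 104) = 124.2 → 124
B = 157 + 0.2 × (81 − 157) = 141.8 → 142

(92, 124, 142)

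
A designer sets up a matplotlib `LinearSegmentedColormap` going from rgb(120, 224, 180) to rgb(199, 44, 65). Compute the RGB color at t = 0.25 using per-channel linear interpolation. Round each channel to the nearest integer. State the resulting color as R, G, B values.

R = 120 + 0.25 × (199 − 120) = 120 + 0.25 × 79 = 139.75 → 140
G = 224 + 0.25 × (44 − 224) = 224 + 0.25 × -180 = 179 → 179
B = 180 + 0.25 × (65 − 180) = 180 + 0.25 × -115 = 151.25 → 151

(140, 179, 151)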